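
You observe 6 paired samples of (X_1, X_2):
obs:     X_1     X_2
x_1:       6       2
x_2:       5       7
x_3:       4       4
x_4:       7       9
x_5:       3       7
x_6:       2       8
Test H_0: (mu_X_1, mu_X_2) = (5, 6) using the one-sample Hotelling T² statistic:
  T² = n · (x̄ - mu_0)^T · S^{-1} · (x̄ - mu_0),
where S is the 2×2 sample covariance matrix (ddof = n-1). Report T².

Step 1 — sample mean vector:
  mean(X_1) = (6 + 5 + 4 + 7 + 3 + 2) / 6 = 27/6 = 4.5
  mean(X_2) = (2 + 7 + 4 + 9 + 7 + 8) / 6 = 37/6 = 6.1667
  x̄ = (4.5, 6.1667),  deviation x̄ - mu_0 = (4.5, 6.1667) - (5, 6) = (-0.5, 0.1667).

Step 2 — sample covariance matrix, S[i,j] = (1/(n-1)) · Σ_k (x_{k,i} - mean_i) · (x_{k,j} - mean_j), divisor n-1 = 5:
  S[X_1,X_1] = ((1.5)·(1.5) + (0.5)·(0.5) + (-0.5)·(-0.5) + (2.5)·(2.5) + (-1.5)·(-1.5) + (-2.5)·(-2.5)) / 5 = 17.5/5 = 3.5
  S[X_1,X_2] = ((1.5)·(-4.1667) + (0.5)·(0.8333) + (-0.5)·(-2.1667) + (2.5)·(2.8333) + (-1.5)·(0.8333) + (-2.5)·(1.8333)) / 5 = -3.5/5 = -0.7
  S[X_2,X_2] = ((-4.1667)·(-4.1667) + (0.8333)·(0.8333) + (-2.1667)·(-2.1667) + (2.8333)·(2.8333) + (0.8333)·(0.8333) + (1.8333)·(1.8333)) / 5 = 34.8333/5 = 6.9667
  S = [[3.5, -0.7],
 [-0.7, 6.9667]].

Step 3 — invert S. det(S) = 3.5·6.9667 - (-0.7)² = 23.8933.
  S^{-1} = (1/det) · [[d, -b], [-b, a]] = [[0.2916, 0.0293],
 [0.0293, 0.1465]].

Step 4 — quadratic form (x̄ - mu_0)^T · S^{-1} · (x̄ - mu_0):
  S^{-1} · (x̄ - mu_0) = (-0.1409, 0.0098),
  (x̄ - mu_0)^T · [...] = (-0.5)·(-0.1409) + (0.1667)·(0.0098) = 0.0721.

Step 5 — scale by n: T² = 6 · 0.0721 = 0.4325.

T² ≈ 0.4325


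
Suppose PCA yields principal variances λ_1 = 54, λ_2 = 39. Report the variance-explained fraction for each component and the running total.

Step 1 — total variance = trace(Sigma) = Σ λ_i = 54 + 39 = 93.

Step 2 — fraction explained by component i = λ_i / Σ λ:
  PC1: 54/93 = 0.5806
  PC2: 39/93 = 0.4194

Step 3 — cumulative fraction after k components = (λ_1 + ... + λ_k) / Σ λ:
  k = 1: 54/93 = 0.5806
  k = 2: (54 + 39)/93 = 93/93 = 1

Summary (fraction, with percent):

explained: PC1 0.5806 (58.06%), PC2 0.4194 (41.94%);  cumulative: 0.5806, 1


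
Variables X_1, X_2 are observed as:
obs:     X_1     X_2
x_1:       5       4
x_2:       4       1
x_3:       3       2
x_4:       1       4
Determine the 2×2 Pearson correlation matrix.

Step 1 — column means:
  mean(X_1) = (5 + 4 + 3 + 1) / 4 = 13/4 = 3.25
  mean(X_2) = (4 + 1 + 2 + 4) / 4 = 11/4 = 2.75

Step 2 — sample variances and covariances s[i,j] = (1/(n-1)) · Σ_k (x_{k,i} - mean_i) · (x_{k,j} - mean_j), with n-1 = 3:
  s[X_1,X_1] = ((1.75)·(1.75) + (0.75)·(0.75) + (-0.25)·(-0.25) + (-2.25)·(-2.25)) / 3 = 8.75/3 = 2.9167
  s[X_1,X_2] = ((1.75)·(1.25) + (0.75)·(-1.75) + (-0.25)·(-0.75) + (-2.25)·(1.25)) / 3 = -1.75/3 = -0.5833
  s[X_2,X_2] = ((1.25)·(1.25) + (-1.75)·(-1.75) + (-0.75)·(-0.75) + (1.25)·(1.25)) / 3 = 6.75/3 = 2.25
  Sample standard deviations s_i = √(s[i,i]):
  s(X_1) = √(2.9167) = 1.7078
  s(X_2) = √(2.25) = 1.5

Step 3 — r_{ij} = s_{ij} / (s_i · s_j):
  r[X_1,X_1] = 1 (diagonal).
  r[X_1,X_2] = -0.5833 / (1.7078 · 1.5) = -0.5833 / 2.5617 = -0.2277
  r[X_2,X_2] = 1 (diagonal).

R is symmetric with unit diagonal. Assembling:

R = [[1, -0.2277],
 [-0.2277, 1]]


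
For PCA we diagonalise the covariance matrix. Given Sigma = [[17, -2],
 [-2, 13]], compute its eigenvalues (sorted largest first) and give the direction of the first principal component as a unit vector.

Step 1 — characteristic polynomial of 2×2 Sigma:
  det(Sigma - λI) = λ² - trace · λ + det = 0.
  trace = 17 + 13 = 30, det = 17·13 - (-2)² = 217.
Step 2 — discriminant:
  Δ = trace² - 4·det = 900 - 868 = 32.
Step 3 — eigenvalues:
  λ = (trace ± √Δ)/2 = (30 ± 5.6569)/2,
  λ_1 = 17.8284,  λ_2 = 12.1716.

Step 4 — unit eigenvector for λ_1: solve (Sigma - λ_1 I)v = 0. First row:
  (17 - 17.8284)·v_x + (-2)·v_y = 0, i.e. (-0.8284)·v_x + (-2)·v_y = 0,
  so v ∝ (b, λ_1 - a) = (-2, 0.8284); multiply by -1 so the first entry is positive: u = (2, -0.8284).
  ||u|| = √((2)² + (-0.8284)²) = √(4.6863) ≈ 2.1648,
  v_1 = u/||u|| ≈ (0.9239, -0.3827) (||v_1|| = 1).

λ_1 = 17.8284,  λ_2 = 12.1716;  v_1 ≈ (0.9239, -0.3827)


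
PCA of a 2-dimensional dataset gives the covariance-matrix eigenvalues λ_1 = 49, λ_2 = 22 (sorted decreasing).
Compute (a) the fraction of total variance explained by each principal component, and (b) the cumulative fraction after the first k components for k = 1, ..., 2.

Step 1 — total variance = trace(Sigma) = Σ λ_i = 49 + 22 = 71.

Step 2 — fraction explained by component i = λ_i / Σ λ:
  PC1: 49/71 = 0.6901
  PC2: 22/71 = 0.3099

Step 3 — cumulative fraction after k components = (λ_1 + ... + λ_k) / Σ λ:
  k = 1: 49/71 = 0.6901
  k = 2: (49 + 22)/71 = 71/71 = 1

Summary (fraction, with percent):

explained: PC1 0.6901 (69.01%), PC2 0.3099 (30.99%);  cumulative: 0.6901, 1


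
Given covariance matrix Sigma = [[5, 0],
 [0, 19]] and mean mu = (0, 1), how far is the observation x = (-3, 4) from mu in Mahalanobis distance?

Step 1 — centre the observation: (x - mu) = (-3, 3).

Step 2 — invert Sigma. det(Sigma) = 5·19 - (0)² = 95.
  Sigma^{-1} = (1/det) · [[d, -b], [-b, a]] = [[0.2, 0],
 [0, 0.0526]].

Step 3 — form the quadratic (x - mu)^T · Sigma^{-1} · (x - mu):
  Sigma^{-1} · (x - mu) = (-0.6, 0.1579).
  (x - mu)^T · [Sigma^{-1} · (x - mu)] = (-3)·(-0.6) + (3)·(0.1579) = 2.2737.

Step 4 — take square root: d = √(2.2737) ≈ 1.5079.

d(x, mu) = √(2.2737) ≈ 1.5079


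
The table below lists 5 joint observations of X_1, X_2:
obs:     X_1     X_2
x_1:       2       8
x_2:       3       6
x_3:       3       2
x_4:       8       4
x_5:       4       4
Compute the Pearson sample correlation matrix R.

Step 1 — column means:
  mean(X_1) = (2 + 3 + 3 + 8 + 4) / 5 = 20/5 = 4
  mean(X_2) = (8 + 6 + 2 + 4 + 4) / 5 = 24/5 = 4.8

Step 2 — sample variances and covariances s[i,j] = (1/(n-1)) · Σ_k (x_{k,i} - mean_i) · (x_{k,j} - mean_j), with n-1 = 4:
  s[X_1,X_1] = ((-2)·(-2) + (-1)·(-1) + (-1)·(-1) + (4)·(4) + (0)·(0)) / 4 = 22/4 = 5.5
  s[X_1,X_2] = ((-2)·(3.2) + (-1)·(1.2) + (-1)·(-2.8) + (4)·(-0.8) + (0)·(-0.8)) / 4 = -8/4 = -2
  s[X_2,X_2] = ((3.2)·(3.2) + (1.2)·(1.2) + (-2.8)·(-2.8) + (-0.8)·(-0.8) + (-0.8)·(-0.8)) / 4 = 20.8/4 = 5.2
  Sample standard deviations s_i = √(s[i,i]):
  s(X_1) = √(5.5) = 2.3452
  s(X_2) = √(5.2) = 2.2804

Step 3 — r_{ij} = s_{ij} / (s_i · s_j):
  r[X_1,X_1] = 1 (diagonal).
  r[X_1,X_2] = -2 / (2.3452 · 2.2804) = -2 / 5.3479 = -0.374
  r[X_2,X_2] = 1 (diagonal).

R is symmetric with unit diagonal. Assembling:

R = [[1, -0.374],
 [-0.374, 1]]


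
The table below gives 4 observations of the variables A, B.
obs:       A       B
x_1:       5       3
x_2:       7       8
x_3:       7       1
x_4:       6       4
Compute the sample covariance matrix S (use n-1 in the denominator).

Step 1 — column means:
  mean(A) = (5 + 7 + 7 + 6) / 4 = 25/4 = 6.25
  mean(B) = (3 + 8 + 1 + 4) / 4 = 16/4 = 4

Step 2 — sample covariance S[i,j] = (1/(n-1)) · Σ_k (x_{k,i} - mean_i) · (x_{k,j} - mean_j), with n-1 = 3.
  S[A,A] = ((-1.25)·(-1.25) + (0.75)·(0.75) + (0.75)·(0.75) + (-0.25)·(-0.25)) / 3 = 2.75/3 = 0.9167
  S[A,B] = ((-1.25)·(-1) + (0.75)·(4) + (0.75)·(-3) + (-0.25)·(0)) / 3 = 2/3 = 0.6667
  S[B,B] = ((-1)·(-1) + (4)·(4) + (-3)·(-3) + (0)·(0)) / 3 = 26/3 = 8.6667

S is symmetric (S[j,i] = S[i,j]). Assembling:

S = [[0.9167, 0.6667],
 [0.6667, 8.6667]]


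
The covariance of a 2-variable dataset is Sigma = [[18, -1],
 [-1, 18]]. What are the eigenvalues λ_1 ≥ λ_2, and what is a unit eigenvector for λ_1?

Step 1 — characteristic polynomial of 2×2 Sigma:
  det(Sigma - λI) = λ² - trace · λ + det = 0.
  trace = 18 + 18 = 36, det = 18·18 - (-1)² = 323.
Step 2 — discriminant:
  Δ = trace² - 4·det = 1296 - 1292 = 4.
Step 3 — eigenvalues:
  λ = (trace ± √Δ)/2 = (36 ± 2)/2,
  λ_1 = 19,  λ_2 = 17.

Step 4 — unit eigenvector for λ_1: solve (Sigma - λ_1 I)v = 0. First row:
  (18 - 19)·v_x + (-1)·v_y = 0, i.e. (-1)·v_x + (-1)·v_y = 0,
  so v ∝ (b, λ_1 - a) = (-1, 1); multiply by -1 so the first entry is positive: u = (1, -1).
  ||u|| = √((1)² + (-1)²) = √(2) ≈ 1.4142,
  v_1 = u/||u|| ≈ (0.7071, -0.7071) (||v_1|| = 1).

λ_1 = 19,  λ_2 = 17;  v_1 ≈ (0.7071, -0.7071)


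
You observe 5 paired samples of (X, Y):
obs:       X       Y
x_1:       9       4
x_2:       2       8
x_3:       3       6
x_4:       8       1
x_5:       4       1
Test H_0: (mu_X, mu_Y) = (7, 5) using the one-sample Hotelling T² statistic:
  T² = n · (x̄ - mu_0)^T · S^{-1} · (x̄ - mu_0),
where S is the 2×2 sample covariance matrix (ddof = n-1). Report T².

Step 1 — sample mean vector:
  mean(X) = (9 + 2 + 3 + 8 + 4) / 5 = 26/5 = 5.2
  mean(Y) = (4 + 8 + 6 + 1 + 1) / 5 = 20/5 = 4
  x̄ = (5.2, 4),  deviation x̄ - mu_0 = (5.2, 4) - (7, 5) = (-1.8, -1).

Step 2 — sample covariance matrix, S[i,j] = (1/(n-1)) · Σ_k (x_{k,i} - mean_i) · (x_{k,j} - mean_j), divisor n-1 = 4:
  S[X,X] = ((3.8)·(3.8) + (-3.2)·(-3.2) + (-2.2)·(-2.2) + (2.8)·(2.8) + (-1.2)·(-1.2)) / 4 = 38.8/4 = 9.7
  S[X,Y] = ((3.8)·(0) + (-3.2)·(4) + (-2.2)·(2) + (2.8)·(-3) + (-1.2)·(-3)) / 4 = -22/4 = -5.5
  S[Y,Y] = ((0)·(0) + (4)·(4) + (2)·(2) + (-3)·(-3) + (-3)·(-3)) / 4 = 38/4 = 9.5
  S = [[9.7, -5.5],
 [-5.5, 9.5]].

Step 3 — invert S. det(S) = 9.7·9.5 - (-5.5)² = 61.9.
  S^{-1} = (1/det) · [[d, -b], [-b, a]] = [[0.1535, 0.0889],
 [0.0889, 0.1567]].

Step 4 — quadratic form (x̄ - mu_0)^T · S^{-1} · (x̄ - mu_0):
  S^{-1} · (x̄ - mu_0) = (-0.3651, -0.3166),
  (x̄ - mu_0)^T · [...] = (-1.8)·(-0.3651) + (-1)·(-0.3166) = 0.9738.

Step 5 — scale by n: T² = 5 · 0.9738 = 4.8691.

T² ≈ 4.8691


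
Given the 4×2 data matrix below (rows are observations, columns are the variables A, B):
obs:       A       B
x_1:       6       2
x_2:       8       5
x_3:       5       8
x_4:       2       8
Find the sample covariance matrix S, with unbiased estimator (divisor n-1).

Step 1 — column means:
  mean(A) = (6 + 8 + 5 + 2) / 4 = 21/4 = 5.25
  mean(B) = (2 + 5 + 8 + 8) / 4 = 23/4 = 5.75

Step 2 — sample covariance S[i,j] = (1/(n-1)) · Σ_k (x_{k,i} - mean_i) · (x_{k,j} - mean_j), with n-1 = 3.
  S[A,A] = ((0.75)·(0.75) + (2.75)·(2.75) + (-0.25)·(-0.25) + (-3.25)·(-3.25)) / 3 = 18.75/3 = 6.25
  S[A,B] = ((0.75)·(-3.75) + (2.75)·(-0.75) + (-0.25)·(2.25) + (-3.25)·(2.25)) / 3 = -12.75/3 = -4.25
  S[B,B] = ((-3.75)·(-3.75) + (-0.75)·(-0.75) + (2.25)·(2.25) + (2.25)·(2.25)) / 3 = 24.75/3 = 8.25

S is symmetric (S[j,i] = S[i,j]). Assembling:

S = [[6.25, -4.25],
 [-4.25, 8.25]]


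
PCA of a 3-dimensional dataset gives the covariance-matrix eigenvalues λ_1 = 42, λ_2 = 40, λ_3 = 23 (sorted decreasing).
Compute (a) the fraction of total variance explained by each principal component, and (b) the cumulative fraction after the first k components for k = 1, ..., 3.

Step 1 — total variance = trace(Sigma) = Σ λ_i = 42 + 40 + 23 = 105.

Step 2 — fraction explained by component i = λ_i / Σ λ:
  PC1: 42/105 = 0.4
  PC2: 40/105 = 0.381
  PC3: 23/105 = 0.219

Step 3 — cumulative fraction after k components = (λ_1 + ... + λ_k) / Σ λ:
  k = 1: 42/105 = 0.4
  k = 2: (42 + 40)/105 = 82/105 = 0.781
  k = 3: (42 + 40 + 23)/105 = 105/105 = 1

Summary (fraction, with percent):

explained: PC1 0.4 (40%), PC2 0.381 (38.1%), PC3 0.219 (21.9%);  cumulative: 0.4, 0.781, 1


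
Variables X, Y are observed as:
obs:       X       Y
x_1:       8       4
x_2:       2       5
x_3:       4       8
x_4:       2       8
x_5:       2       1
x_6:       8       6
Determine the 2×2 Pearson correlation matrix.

Step 1 — column means:
  mean(X) = (8 + 2 + 4 + 2 + 2 + 8) / 6 = 26/6 = 4.3333
  mean(Y) = (4 + 5 + 8 + 8 + 1 + 6) / 6 = 32/6 = 5.3333

Step 2 — sample variances and covariances s[i,j] = (1/(n-1)) · Σ_k (x_{k,i} - mean_i) · (x_{k,j} - mean_j), with n-1 = 5:
  s[X,X] = ((3.6667)·(3.6667) + (-2.3333)·(-2.3333) + (-0.3333)·(-0.3333) + (-2.3333)·(-2.3333) + (-2.3333)·(-2.3333) + (3.6667)·(3.6667)) / 5 = 43.3333/5 = 8.6667
  s[X,Y] = ((3.6667)·(-1.3333) + (-2.3333)·(-0.3333) + (-0.3333)·(2.6667) + (-2.3333)·(2.6667) + (-2.3333)·(-4.3333) + (3.6667)·(0.6667)) / 5 = 1.3333/5 = 0.2667
  s[Y,Y] = ((-1.3333)·(-1.3333) + (-0.3333)·(-0.3333) + (2.6667)·(2.6667) + (2.6667)·(2.6667) + (-4.3333)·(-4.3333) + (0.6667)·(0.6667)) / 5 = 35.3333/5 = 7.0667
  Sample standard deviations s_i = √(s[i,i]):
  s(X) = √(8.6667) = 2.9439
  s(Y) = √(7.0667) = 2.6583

Step 3 — r_{ij} = s_{ij} / (s_i · s_j):
  r[X,X] = 1 (diagonal).
  r[X,Y] = 0.2667 / (2.9439 · 2.6583) = 0.2667 / 7.8259 = 0.0341
  r[Y,Y] = 1 (diagonal).

R is symmetric with unit diagonal. Assembling:

R = [[1, 0.0341],
 [0.0341, 1]]


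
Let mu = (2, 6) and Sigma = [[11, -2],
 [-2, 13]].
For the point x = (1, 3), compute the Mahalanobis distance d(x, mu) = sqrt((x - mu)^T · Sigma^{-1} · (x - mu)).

Step 1 — centre the observation: (x - mu) = (-1, -3).

Step 2 — invert Sigma. det(Sigma) = 11·13 - (-2)² = 139.
  Sigma^{-1} = (1/det) · [[d, -b], [-b, a]] = [[0.0935, 0.0144],
 [0.0144, 0.0791]].

Step 3 — form the quadratic (x - mu)^T · Sigma^{-1} · (x - mu):
  Sigma^{-1} · (x - mu) = (-0.1367, -0.2518).
  (x - mu)^T · [Sigma^{-1} · (x - mu)] = (-1)·(-0.1367) + (-3)·(-0.2518) = 0.8921.

Step 4 — take square root: d = √(0.8921) ≈ 0.9445.

d(x, mu) = √(0.8921) ≈ 0.9445


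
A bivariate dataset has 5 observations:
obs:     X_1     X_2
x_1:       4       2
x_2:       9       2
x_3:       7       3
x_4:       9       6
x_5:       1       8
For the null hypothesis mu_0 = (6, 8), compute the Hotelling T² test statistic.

Step 1 — sample mean vector:
  mean(X_1) = (4 + 9 + 7 + 9 + 1) / 5 = 30/5 = 6
  mean(X_2) = (2 + 2 + 3 + 6 + 8) / 5 = 21/5 = 4.2
  x̄ = (6, 4.2),  deviation x̄ - mu_0 = (6, 4.2) - (6, 8) = (0, -3.8).

Step 2 — sample covariance matrix, S[i,j] = (1/(n-1)) · Σ_k (x_{k,i} - mean_i) · (x_{k,j} - mean_j), divisor n-1 = 4:
  S[X_1,X_1] = ((-2)·(-2) + (3)·(3) + (1)·(1) + (3)·(3) + (-5)·(-5)) / 4 = 48/4 = 12
  S[X_1,X_2] = ((-2)·(-2.2) + (3)·(-2.2) + (1)·(-1.2) + (3)·(1.8) + (-5)·(3.8)) / 4 = -17/4 = -4.25
  S[X_2,X_2] = ((-2.2)·(-2.2) + (-2.2)·(-2.2) + (-1.2)·(-1.2) + (1.8)·(1.8) + (3.8)·(3.8)) / 4 = 28.8/4 = 7.2
  S = [[12, -4.25],
 [-4.25, 7.2]].

Step 3 — invert S. det(S) = 12·7.2 - (-4.25)² = 68.3375.
  S^{-1} = (1/det) · [[d, -b], [-b, a]] = [[0.1054, 0.0622],
 [0.0622, 0.1756]].

Step 4 — quadratic form (x̄ - mu_0)^T · S^{-1} · (x̄ - mu_0):
  S^{-1} · (x̄ - mu_0) = (-0.2363, -0.6673),
  (x̄ - mu_0)^T · [...] = (0)·(-0.2363) + (-3.8)·(-0.6673) = 2.5357.

Step 5 — scale by n: T² = 5 · 2.5357 = 12.6783.

T² ≈ 12.6783


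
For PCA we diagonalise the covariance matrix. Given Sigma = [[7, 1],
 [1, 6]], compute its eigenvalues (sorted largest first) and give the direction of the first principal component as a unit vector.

Step 1 — characteristic polynomial of 2×2 Sigma:
  det(Sigma - λI) = λ² - trace · λ + det = 0.
  trace = 7 + 6 = 13, det = 7·6 - (1)² = 41.
Step 2 — discriminant:
  Δ = trace² - 4·det = 169 - 164 = 5.
Step 3 — eigenvalues:
  λ = (trace ± √Δ)/2 = (13 ± 2.2361)/2,
  λ_1 = 7.618,  λ_2 = 5.382.

Step 4 — unit eigenvector for λ_1: solve (Sigma - λ_1 I)v = 0. First row:
  (7 - 7.618)·v_x + (1)·v_y = 0, i.e. (-0.618)·v_x + (1)·v_y = 0,
  so v ∝ (b, λ_1 - a) = (1, 0.618) = u.
  ||u|| = √((1)² + (0.618)²) = √(1.382) ≈ 1.1756,
  v_1 = u/||u|| ≈ (0.8507, 0.5257) (||v_1|| = 1).

λ_1 = 7.618,  λ_2 = 5.382;  v_1 ≈ (0.8507, 0.5257)


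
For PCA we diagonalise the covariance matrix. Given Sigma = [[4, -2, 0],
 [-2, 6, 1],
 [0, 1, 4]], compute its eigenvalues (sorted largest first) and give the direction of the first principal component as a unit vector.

Step 1 — characteristic polynomial p(λ) = det(λI - Sigma) = λ³ - tr·λ² + c_1·λ - det, where tr = trace, c_1 = sum of the principal 2×2 minors, det = det(Sigma):
  tr = 4 + 6 + 4 = 14,
  c_1 = (4·6 - (-2)²) + (4·4 - (0)²) + (6·4 - (1)²) = 20 + 16 + 23 = 59,
  det = 4·(6·4 - (1)²) - (-2)·((-2)·4 - (1)·(0)) + (0)·((-2)·(1) - 6·(0)) = 4·(23) - (-2)·(-8) + (0)·(-2) = 76.
  So p(λ) = λ³ - 14λ² + 59λ - 76.
Step 2 — look for an integer root (rational root theorem: any rational root is an integer divisor of 76). Testing λ = 4:
  p(4) = 64 - 224 + 236 - 76 = 0  ✓
  Dividing out (λ - 4): p(λ) = (λ - 4)(λ² - 10λ + 19).
Step 3 — remaining eigenvalues from the quadratic λ² - 10λ + 19 = 0:
  Δ = 10² - 4·19 = 100 - 76 = 24,  λ = (10 ± √24)/2 = (10 ± 4.899)/2 ≈ 7.4495 or 2.5505.
  Sorted: λ_1 = 7.4495,  λ_2 = 4,  λ_3 = 2.5505  (check: sum = 14 = tr ✓).

Step 4 — unit eigenvector for λ_1 ≈ 7.4495: v spans the null space of (Sigma - λ_1 I), whose rows are
  r_1 = (-3.4495, -2, 0),  r_2 = (-2, -1.4495, 1),  r_3 = (0, 1, -3.4495).
  v is orthogonal to every row, so take v ∝ r_1 × r_2 = ((-2)·(1) - (0)·(-1.4495), (0)·(-2) - (-3.4495)·(1), (-3.4495)·(-1.4495) - (-2)·(-2)) ≈ (-2, 3.4495, 1).
  Rescale (multiply by -1 so the first nonzero entry is positive): u = (2, -3.4495, -1).
  ||u|| = √((2)² + (-3.4495)² + (-1)²) = √(16.899) ≈ 4.1108,  v_1 = u/||u|| ≈ (0.4865, -0.8391, -0.2433) (||v_1|| = 1).

λ_1 = 7.4495,  λ_2 = 4,  λ_3 = 2.5505;  v_1 ≈ (0.4865, -0.8391, -0.2433)


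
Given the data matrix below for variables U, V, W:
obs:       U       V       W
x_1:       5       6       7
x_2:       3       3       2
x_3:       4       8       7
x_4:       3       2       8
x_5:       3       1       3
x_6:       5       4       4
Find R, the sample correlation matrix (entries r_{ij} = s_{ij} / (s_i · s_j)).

Step 1 — column means:
  mean(U) = (5 + 3 + 4 + 3 + 3 + 5) / 6 = 23/6 = 3.8333
  mean(V) = (6 + 3 + 8 + 2 + 1 + 4) / 6 = 24/6 = 4
  mean(W) = (7 + 2 + 7 + 8 + 3 + 4) / 6 = 31/6 = 5.1667

Step 2 — sample variances and covariances s[i,j] = (1/(n-1)) · Σ_k (x_{k,i} - mean_i) · (x_{k,j} - mean_j), with n-1 = 5:
  s[U,U] = ((1.1667)·(1.1667) + (-0.8333)·(-0.8333) + (0.1667)·(0.1667) + (-0.8333)·(-0.8333) + (-0.8333)·(-0.8333) + (1.1667)·(1.1667)) / 5 = 4.8333/5 = 0.9667
  s[U,V] = ((1.1667)·(2) + (-0.8333)·(-1) + (0.1667)·(4) + (-0.8333)·(-2) + (-0.8333)·(-3) + (1.1667)·(0)) / 5 = 8/5 = 1.6
  s[U,W] = ((1.1667)·(1.8333) + (-0.8333)·(-3.1667) + (0.1667)·(1.8333) + (-0.8333)·(2.8333) + (-0.8333)·(-2.1667) + (1.1667)·(-1.1667)) / 5 = 3.1667/5 = 0.6333
  s[V,V] = ((2)·(2) + (-1)·(-1) + (4)·(4) + (-2)·(-2) + (-3)·(-3) + (0)·(0)) / 5 = 34/5 = 6.8
  s[V,W] = ((2)·(1.8333) + (-1)·(-3.1667) + (4)·(1.8333) + (-2)·(2.8333) + (-3)·(-2.1667) + (0)·(-1.1667)) / 5 = 15/5 = 3
  s[W,W] = ((1.8333)·(1.8333) + (-3.1667)·(-3.1667) + (1.8333)·(1.8333) + (2.8333)·(2.8333) + (-2.1667)·(-2.1667) + (-1.1667)·(-1.1667)) / 5 = 30.8333/5 = 6.1667
  Sample standard deviations s_i = √(s[i,i]):
  s(U) = √(0.9667) = 0.9832
  s(V) = √(6.8) = 2.6077
  s(W) = √(6.1667) = 2.4833

Step 3 — r_{ij} = s_{ij} / (s_i · s_j):
  r[U,U] = 1 (diagonal).
  r[U,V] = 1.6 / (0.9832 · 2.6077) = 1.6 / 2.5639 = 0.6241
  r[U,W] = 0.6333 / (0.9832 · 2.4833) = 0.6333 / 2.4415 = 0.2594
  r[V,V] = 1 (diagonal).
  r[V,W] = 3 / (2.6077 · 2.4833) = 3 / 6.4756 = 0.4633
  r[W,W] = 1 (diagonal).

R is symmetric with unit diagonal. Assembling:

R = [[1, 0.6241, 0.2594],
 [0.6241, 1, 0.4633],
 [0.2594, 0.4633, 1]]


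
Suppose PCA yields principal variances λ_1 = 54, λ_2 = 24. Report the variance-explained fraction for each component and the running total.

Step 1 — total variance = trace(Sigma) = Σ λ_i = 54 + 24 = 78.

Step 2 — fraction explained by component i = λ_i / Σ λ:
  PC1: 54/78 = 0.6923
  PC2: 24/78 = 0.3077

Step 3 — cumulative fraction after k components = (λ_1 + ... + λ_k) / Σ λ:
  k = 1: 54/78 = 0.6923
  k = 2: (54 + 24)/78 = 78/78 = 1

Summary (fraction, with percent):

explained: PC1 0.6923 (69.23%), PC2 0.3077 (30.77%);  cumulative: 0.6923, 1


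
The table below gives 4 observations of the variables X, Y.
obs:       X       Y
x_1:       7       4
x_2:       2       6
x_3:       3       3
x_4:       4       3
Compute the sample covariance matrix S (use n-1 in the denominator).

Step 1 — column means:
  mean(X) = (7 + 2 + 3 + 4) / 4 = 16/4 = 4
  mean(Y) = (4 + 6 + 3 + 3) / 4 = 16/4 = 4

Step 2 — sample covariance S[i,j] = (1/(n-1)) · Σ_k (x_{k,i} - mean_i) · (x_{k,j} - mean_j), with n-1 = 3.
  S[X,X] = ((3)·(3) + (-2)·(-2) + (-1)·(-1) + (0)·(0)) / 3 = 14/3 = 4.6667
  S[X,Y] = ((3)·(0) + (-2)·(2) + (-1)·(-1) + (0)·(-1)) / 3 = -3/3 = -1
  S[Y,Y] = ((0)·(0) + (2)·(2) + (-1)·(-1) + (-1)·(-1)) / 3 = 6/3 = 2

S is symmetric (S[j,i] = S[i,j]). Assembling:

S = [[4.6667, -1],
 [-1, 2]]


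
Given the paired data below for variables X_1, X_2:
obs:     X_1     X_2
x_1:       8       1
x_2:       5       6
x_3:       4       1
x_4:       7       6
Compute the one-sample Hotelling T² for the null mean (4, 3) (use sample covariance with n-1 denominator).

Step 1 — sample mean vector:
  mean(X_1) = (8 + 5 + 4 + 7) / 4 = 24/4 = 6
  mean(X_2) = (1 + 6 + 1 + 6) / 4 = 14/4 = 3.5
  x̄ = (6, 3.5),  deviation x̄ - mu_0 = (6, 3.5) - (4, 3) = (2, 0.5).

Step 2 — sample covariance matrix, S[i,j] = (1/(n-1)) · Σ_k (x_{k,i} - mean_i) · (x_{k,j} - mean_j), divisor n-1 = 3:
  S[X_1,X_1] = ((2)·(2) + (-1)·(-1) + (-2)·(-2) + (1)·(1)) / 3 = 10/3 = 3.3333
  S[X_1,X_2] = ((2)·(-2.5) + (-1)·(2.5) + (-2)·(-2.5) + (1)·(2.5)) / 3 = 0/3 = 0
  S[X_2,X_2] = ((-2.5)·(-2.5) + (2.5)·(2.5) + (-2.5)·(-2.5) + (2.5)·(2.5)) / 3 = 25/3 = 8.3333
  S = [[3.3333, 0],
 [0, 8.3333]].

Step 3 — invert S. det(S) = 3.3333·8.3333 - (0)² = 27.7778.
  S^{-1} = (1/det) · [[d, -b], [-b, a]] = [[0.3, 0],
 [0, 0.12]].

Step 4 — quadratic form (x̄ - mu_0)^T · S^{-1} · (x̄ - mu_0):
  S^{-1} · (x̄ - mu_0) = (0.6, 0.06),
  (x̄ - mu_0)^T · [...] = (2)·(0.6) + (0.5)·(0.06) = 1.23.

Step 5 — scale by n: T² = 4 · 1.23 = 4.92.

T² ≈ 4.92


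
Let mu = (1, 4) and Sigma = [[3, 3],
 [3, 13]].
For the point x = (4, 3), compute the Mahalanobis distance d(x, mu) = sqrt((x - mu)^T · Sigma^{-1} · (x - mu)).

Step 1 — centre the observation: (x - mu) = (3, -1).

Step 2 — invert Sigma. det(Sigma) = 3·13 - (3)² = 30.
  Sigma^{-1} = (1/det) · [[d, -b], [-b, a]] = [[0.4333, -0.1],
 [-0.1, 0.1]].

Step 3 — form the quadratic (x - mu)^T · Sigma^{-1} · (x - mu):
  Sigma^{-1} · (x - mu) = (1.4, -0.4).
  (x - mu)^T · [Sigma^{-1} · (x - mu)] = (3)·(1.4) + (-1)·(-0.4) = 4.6.

Step 4 — take square root: d = √(4.6) ≈ 2.1448.

d(x, mu) = √(4.6) ≈ 2.1448


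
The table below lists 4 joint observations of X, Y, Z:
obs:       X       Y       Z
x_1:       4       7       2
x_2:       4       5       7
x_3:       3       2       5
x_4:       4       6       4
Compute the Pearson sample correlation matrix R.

Step 1 — column means:
  mean(X) = (4 + 4 + 3 + 4) / 4 = 15/4 = 3.75
  mean(Y) = (7 + 5 + 2 + 6) / 4 = 20/4 = 5
  mean(Z) = (2 + 7 + 5 + 4) / 4 = 18/4 = 4.5

Step 2 — sample variances and covariances s[i,j] = (1/(n-1)) · Σ_k (x_{k,i} - mean_i) · (x_{k,j} - mean_j), with n-1 = 3:
  s[X,X] = ((0.25)·(0.25) + (0.25)·(0.25) + (-0.75)·(-0.75) + (0.25)·(0.25)) / 3 = 0.75/3 = 0.25
  s[X,Y] = ((0.25)·(2) + (0.25)·(0) + (-0.75)·(-3) + (0.25)·(1)) / 3 = 3/3 = 1
  s[X,Z] = ((0.25)·(-2.5) + (0.25)·(2.5) + (-0.75)·(0.5) + (0.25)·(-0.5)) / 3 = -0.5/3 = -0.1667
  s[Y,Y] = ((2)·(2) + (0)·(0) + (-3)·(-3) + (1)·(1)) / 3 = 14/3 = 4.6667
  s[Y,Z] = ((2)·(-2.5) + (0)·(2.5) + (-3)·(0.5) + (1)·(-0.5)) / 3 = -7/3 = -2.3333
  s[Z,Z] = ((-2.5)·(-2.5) + (2.5)·(2.5) + (0.5)·(0.5) + (-0.5)·(-0.5)) / 3 = 13/3 = 4.3333
  Sample standard deviations s_i = √(s[i,i]):
  s(X) = √(0.25) = 0.5
  s(Y) = √(4.6667) = 2.1602
  s(Z) = √(4.3333) = 2.0817

Step 3 — r_{ij} = s_{ij} / (s_i · s_j):
  r[X,X] = 1 (diagonal).
  r[X,Y] = 1 / (0.5 · 2.1602) = 1 / 1.0801 = 0.9258
  r[X,Z] = -0.1667 / (0.5 · 2.0817) = -0.1667 / 1.0408 = -0.1601
  r[Y,Y] = 1 (diagonal).
  r[Y,Z] = -2.3333 / (2.1602 · 2.0817) = -2.3333 / 4.4969 = -0.5189
  r[Z,Z] = 1 (diagonal).

R is symmetric with unit diagonal. Assembling:

R = [[1, 0.9258, -0.1601],
 [0.9258, 1, -0.5189],
 [-0.1601, -0.5189, 1]]


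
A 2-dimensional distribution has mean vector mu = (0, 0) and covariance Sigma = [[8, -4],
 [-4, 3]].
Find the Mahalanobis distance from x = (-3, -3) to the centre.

Step 1 — centre the observation: (x - mu) = (-3, -3).

Step 2 — invert Sigma. det(Sigma) = 8·3 - (-4)² = 8.
  Sigma^{-1} = (1/det) · [[d, -b], [-b, a]] = [[0.375, 0.5],
 [0.5, 1]].

Step 3 — form the quadratic (x - mu)^T · Sigma^{-1} · (x - mu):
  Sigma^{-1} · (x - mu) = (-2.625, -4.5).
  (x - mu)^T · [Sigma^{-1} · (x - mu)] = (-3)·(-2.625) + (-3)·(-4.5) = 21.375.

Step 4 — take square root: d = √(21.375) ≈ 4.6233.

d(x, mu) = √(21.375) ≈ 4.6233


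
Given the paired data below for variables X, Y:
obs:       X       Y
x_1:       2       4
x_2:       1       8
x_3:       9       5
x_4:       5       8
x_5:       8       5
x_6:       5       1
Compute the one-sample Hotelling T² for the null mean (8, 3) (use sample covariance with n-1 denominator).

Step 1 — sample mean vector:
  mean(X) = (2 + 1 + 9 + 5 + 8 + 5) / 6 = 30/6 = 5
  mean(Y) = (4 + 8 + 5 + 8 + 5 + 1) / 6 = 31/6 = 5.1667
  x̄ = (5, 5.1667),  deviation x̄ - mu_0 = (5, 5.1667) - (8, 3) = (-3, 2.1667).

Step 2 — sample covariance matrix, S[i,j] = (1/(n-1)) · Σ_k (x_{k,i} - mean_i) · (x_{k,j} - mean_j), divisor n-1 = 5:
  S[X,X] = ((-3)·(-3) + (-4)·(-4) + (4)·(4) + (0)·(0) + (3)·(3) + (0)·(0)) / 5 = 50/5 = 10
  S[X,Y] = ((-3)·(-1.1667) + (-4)·(2.8333) + (4)·(-0.1667) + (0)·(2.8333) + (3)·(-0.1667) + (0)·(-4.1667)) / 5 = -9/5 = -1.8
  S[Y,Y] = ((-1.1667)·(-1.1667) + (2.8333)·(2.8333) + (-0.1667)·(-0.1667) + (2.8333)·(2.8333) + (-0.1667)·(-0.1667) + (-4.1667)·(-4.1667)) / 5 = 34.8333/5 = 6.9667
  S = [[10, -1.8],
 [-1.8, 6.9667]].

Step 3 — invert S. det(S) = 10·6.9667 - (-1.8)² = 66.4267.
  S^{-1} = (1/det) · [[d, -b], [-b, a]] = [[0.1049, 0.0271],
 [0.0271, 0.1505]].

Step 4 — quadratic form (x̄ - mu_0)^T · S^{-1} · (x̄ - mu_0):
  S^{-1} · (x̄ - mu_0) = (-0.2559, 0.2449),
  (x̄ - mu_0)^T · [...] = (-3)·(-0.2559) + (2.1667)·(0.2449) = 1.2983.

Step 5 — scale by n: T² = 6 · 1.2983 = 7.79.

T² ≈ 7.79


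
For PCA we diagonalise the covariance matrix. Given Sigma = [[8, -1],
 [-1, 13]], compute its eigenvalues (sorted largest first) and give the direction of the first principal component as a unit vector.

Step 1 — characteristic polynomial of 2×2 Sigma:
  det(Sigma - λI) = λ² - trace · λ + det = 0.
  trace = 8 + 13 = 21, det = 8·13 - (-1)² = 103.
Step 2 — discriminant:
  Δ = trace² - 4·det = 441 - 412 = 29.
Step 3 — eigenvalues:
  λ = (trace ± √Δ)/2 = (21 ± 5.3852)/2,
  λ_1 = 13.1926,  λ_2 = 7.8074.

Step 4 — unit eigenvector for λ_1: solve (Sigma - λ_1 I)v = 0. First row:
  (8 - 13.1926)·v_x + (-1)·v_y = 0, i.e. (-5.1926)·v_x + (-1)·v_y = 0,
  so v ∝ (b, λ_1 - a) = (-1, 5.1926); multiply by -1 so the first entry is positive: u = (1, -5.1926).
  ||u|| = √((1)² + (-5.1926)²) = √(27.9629) ≈ 5.288,
  v_1 = u/||u|| ≈ (0.1891, -0.982) (||v_1|| = 1).

λ_1 = 13.1926,  λ_2 = 7.8074;  v_1 ≈ (0.1891, -0.982)


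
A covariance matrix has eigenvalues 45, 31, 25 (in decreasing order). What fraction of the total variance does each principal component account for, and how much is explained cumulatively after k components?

Step 1 — total variance = trace(Sigma) = Σ λ_i = 45 + 31 + 25 = 101.

Step 2 — fraction explained by component i = λ_i / Σ λ:
  PC1: 45/101 = 0.4455
  PC2: 31/101 = 0.3069
  PC3: 25/101 = 0.2475

Step 3 — cumulative fraction after k components = (λ_1 + ... + λ_k) / Σ λ:
  k = 1: 45/101 = 0.4455
  k = 2: (45 + 31)/101 = 76/101 = 0.7525
  k = 3: (45 + 31 + 25)/101 = 101/101 = 1

Summary (fraction, with percent):

explained: PC1 0.4455 (44.55%), PC2 0.3069 (30.69%), PC3 0.2475 (24.75%);  cumulative: 0.4455, 0.7525, 1


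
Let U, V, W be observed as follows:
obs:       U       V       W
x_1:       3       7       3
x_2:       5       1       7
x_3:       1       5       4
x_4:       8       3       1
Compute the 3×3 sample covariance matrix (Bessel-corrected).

Step 1 — column means:
  mean(U) = (3 + 5 + 1 + 8) / 4 = 17/4 = 4.25
  mean(V) = (7 + 1 + 5 + 3) / 4 = 16/4 = 4
  mean(W) = (3 + 7 + 4 + 1) / 4 = 15/4 = 3.75

Step 2 — sample covariance S[i,j] = (1/(n-1)) · Σ_k (x_{k,i} - mean_i) · (x_{k,j} - mean_j), with n-1 = 3.
  S[U,U] = ((-1.25)·(-1.25) + (0.75)·(0.75) + (-3.25)·(-3.25) + (3.75)·(3.75)) / 3 = 26.75/3 = 8.9167
  S[U,V] = ((-1.25)·(3) + (0.75)·(-3) + (-3.25)·(1) + (3.75)·(-1)) / 3 = -13/3 = -4.3333
  S[U,W] = ((-1.25)·(-0.75) + (0.75)·(3.25) + (-3.25)·(0.25) + (3.75)·(-2.75)) / 3 = -7.75/3 = -2.5833
  S[V,V] = ((3)·(3) + (-3)·(-3) + (1)·(1) + (-1)·(-1)) / 3 = 20/3 = 6.6667
  S[V,W] = ((3)·(-0.75) + (-3)·(3.25) + (1)·(0.25) + (-1)·(-2.75)) / 3 = -9/3 = -3
  S[W,W] = ((-0.75)·(-0.75) + (3.25)·(3.25) + (0.25)·(0.25) + (-2.75)·(-2.75)) / 3 = 18.75/3 = 6.25

S is symmetric (S[j,i] = S[i,j]). Assembling:

S = [[8.9167, -4.3333, -2.5833],
 [-4.3333, 6.6667, -3],
 [-2.5833, -3, 6.25]]


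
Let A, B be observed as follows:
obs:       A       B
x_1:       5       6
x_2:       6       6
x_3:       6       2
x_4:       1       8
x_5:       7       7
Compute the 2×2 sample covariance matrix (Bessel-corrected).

Step 1 — column means:
  mean(A) = (5 + 6 + 6 + 1 + 7) / 5 = 25/5 = 5
  mean(B) = (6 + 6 + 2 + 8 + 7) / 5 = 29/5 = 5.8

Step 2 — sample covariance S[i,j] = (1/(n-1)) · Σ_k (x_{k,i} - mean_i) · (x_{k,j} - mean_j), with n-1 = 4.
  S[A,A] = ((0)·(0) + (1)·(1) + (1)·(1) + (-4)·(-4) + (2)·(2)) / 4 = 22/4 = 5.5
  S[A,B] = ((0)·(0.2) + (1)·(0.2) + (1)·(-3.8) + (-4)·(2.2) + (2)·(1.2)) / 4 = -10/4 = -2.5
  S[B,B] = ((0.2)·(0.2) + (0.2)·(0.2) + (-3.8)·(-3.8) + (2.2)·(2.2) + (1.2)·(1.2)) / 4 = 20.8/4 = 5.2

S is symmetric (S[j,i] = S[i,j]). Assembling:

S = [[5.5, -2.5],
 [-2.5, 5.2]]


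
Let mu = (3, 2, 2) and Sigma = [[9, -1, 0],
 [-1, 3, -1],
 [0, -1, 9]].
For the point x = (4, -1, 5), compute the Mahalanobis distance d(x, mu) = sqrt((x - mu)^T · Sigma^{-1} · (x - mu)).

Step 1 — centre the observation: (x - mu) = (1, -3, 3).

Step 2 — invert Sigma (cofactor / det for 3×3, or solve directly):
  Sigma^{-1} = [[0.1156, 0.04, 0.0044],
 [0.04, 0.36, 0.04],
 [0.0044, 0.04, 0.1156]].

Step 3 — form the quadratic (x - mu)^T · Sigma^{-1} · (x - mu):
  Sigma^{-1} · (x - mu) = (0.0089, -0.92, 0.2311).
  (x - mu)^T · [Sigma^{-1} · (x - mu)] = (1)·(0.0089) + (-3)·(-0.92) + (3)·(0.2311) = 3.4622.

Step 4 — take square root: d = √(3.4622) ≈ 1.8607.

d(x, mu) = √(3.4622) ≈ 1.8607


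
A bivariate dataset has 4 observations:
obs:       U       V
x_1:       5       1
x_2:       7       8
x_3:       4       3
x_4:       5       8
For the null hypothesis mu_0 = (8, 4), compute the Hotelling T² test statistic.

Step 1 — sample mean vector:
  mean(U) = (5 + 7 + 4 + 5) / 4 = 21/4 = 5.25
  mean(V) = (1 + 8 + 3 + 8) / 4 = 20/4 = 5
  x̄ = (5.25, 5),  deviation x̄ - mu_0 = (5.25, 5) - (8, 4) = (-2.75, 1).

Step 2 — sample covariance matrix, S[i,j] = (1/(n-1)) · Σ_k (x_{k,i} - mean_i) · (x_{k,j} - mean_j), divisor n-1 = 3:
  S[U,U] = ((-0.25)·(-0.25) + (1.75)·(1.75) + (-1.25)·(-1.25) + (-0.25)·(-0.25)) / 3 = 4.75/3 = 1.5833
  S[U,V] = ((-0.25)·(-4) + (1.75)·(3) + (-1.25)·(-2) + (-0.25)·(3)) / 3 = 8/3 = 2.6667
  S[V,V] = ((-4)·(-4) + (3)·(3) + (-2)·(-2) + (3)·(3)) / 3 = 38/3 = 12.6667
  S = [[1.5833, 2.6667],
 [2.6667, 12.6667]].

Step 3 — invert S. det(S) = 1.5833·12.6667 - (2.6667)² = 12.9444.
  S^{-1} = (1/det) · [[d, -b], [-b, a]] = [[0.9785, -0.206],
 [-0.206, 0.1223]].

Step 4 — quadratic form (x̄ - mu_0)^T · S^{-1} · (x̄ - mu_0):
  S^{-1} · (x̄ - mu_0) = (-2.897, 0.6888),
  (x̄ - mu_0)^T · [...] = (-2.75)·(-2.897) + (1)·(0.6888) = 8.6556.

Step 5 — scale by n: T² = 4 · 8.6556 = 34.6223.

T² ≈ 34.6223


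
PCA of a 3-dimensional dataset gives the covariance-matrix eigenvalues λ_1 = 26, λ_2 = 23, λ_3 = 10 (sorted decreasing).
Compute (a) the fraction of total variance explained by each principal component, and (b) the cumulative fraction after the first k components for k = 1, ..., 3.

Step 1 — total variance = trace(Sigma) = Σ λ_i = 26 + 23 + 10 = 59.

Step 2 — fraction explained by component i = λ_i / Σ λ:
  PC1: 26/59 = 0.4407
  PC2: 23/59 = 0.3898
  PC3: 10/59 = 0.1695

Step 3 — cumulative fraction after k components = (λ_1 + ... + λ_k) / Σ λ:
  k = 1: 26/59 = 0.4407
  k = 2: (26 + 23)/59 = 49/59 = 0.8305
  k = 3: (26 + 23 + 10)/59 = 59/59 = 1

Summary (fraction, with percent):

explained: PC1 0.4407 (44.07%), PC2 0.3898 (38.98%), PC3 0.1695 (16.95%);  cumulative: 0.4407, 0.8305, 1


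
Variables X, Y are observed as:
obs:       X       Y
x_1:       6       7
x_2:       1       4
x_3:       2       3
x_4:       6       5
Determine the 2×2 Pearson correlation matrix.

Step 1 — column means:
  mean(X) = (6 + 1 + 2 + 6) / 4 = 15/4 = 3.75
  mean(Y) = (7 + 4 + 3 + 5) / 4 = 19/4 = 4.75

Step 2 — sample variances and covariances s[i,j] = (1/(n-1)) · Σ_k (x_{k,i} - mean_i) · (x_{k,j} - mean_j), with n-1 = 3:
  s[X,X] = ((2.25)·(2.25) + (-2.75)·(-2.75) + (-1.75)·(-1.75) + (2.25)·(2.25)) / 3 = 20.75/3 = 6.9167
  s[X,Y] = ((2.25)·(2.25) + (-2.75)·(-0.75) + (-1.75)·(-1.75) + (2.25)·(0.25)) / 3 = 10.75/3 = 3.5833
  s[Y,Y] = ((2.25)·(2.25) + (-0.75)·(-0.75) + (-1.75)·(-1.75) + (0.25)·(0.25)) / 3 = 8.75/3 = 2.9167
  Sample standard deviations s_i = √(s[i,i]):
  s(X) = √(6.9167) = 2.63
  s(Y) = √(2.9167) = 1.7078

Step 3 — r_{ij} = s_{ij} / (s_i · s_j):
  r[X,X] = 1 (diagonal).
  r[X,Y] = 3.5833 / (2.63 · 1.7078) = 3.5833 / 4.4915 = 0.7978
  r[Y,Y] = 1 (diagonal).

R is symmetric with unit diagonal. Assembling:

R = [[1, 0.7978],
 [0.7978, 1]]


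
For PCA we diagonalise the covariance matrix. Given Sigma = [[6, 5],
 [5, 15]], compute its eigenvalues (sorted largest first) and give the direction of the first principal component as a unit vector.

Step 1 — characteristic polynomial of 2×2 Sigma:
  det(Sigma - λI) = λ² - trace · λ + det = 0.
  trace = 6 + 15 = 21, det = 6·15 - (5)² = 65.
Step 2 — discriminant:
  Δ = trace² - 4·det = 441 - 260 = 181.
Step 3 — eigenvalues:
  λ = (trace ± √Δ)/2 = (21 ± 13.4536)/2,
  λ_1 = 17.2268,  λ_2 = 3.7732.

Step 4 — unit eigenvector for λ_1: solve (Sigma - λ_1 I)v = 0. First row:
  (6 - 17.2268)·v_x + (5)·v_y = 0, i.e. (-11.2268)·v_x + (5)·v_y = 0,
  so v ∝ (b, λ_1 - a) = (5, 11.2268) = u.
  ||u|| = √((5)² + (11.2268)²) = √(151.0413) ≈ 12.2899,
  v_1 = u/||u|| ≈ (0.4068, 0.9135) (||v_1|| = 1).

λ_1 = 17.2268,  λ_2 = 3.7732;  v_1 ≈ (0.4068, 0.9135)


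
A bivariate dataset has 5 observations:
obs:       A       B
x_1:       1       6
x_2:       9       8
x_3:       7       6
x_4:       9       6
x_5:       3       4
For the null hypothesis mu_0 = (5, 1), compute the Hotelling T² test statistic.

Step 1 — sample mean vector:
  mean(A) = (1 + 9 + 7 + 9 + 3) / 5 = 29/5 = 5.8
  mean(B) = (6 + 8 + 6 + 6 + 4) / 5 = 30/5 = 6
  x̄ = (5.8, 6),  deviation x̄ - mu_0 = (5.8, 6) - (5, 1) = (0.8, 5).

Step 2 — sample covariance matrix, S[i,j] = (1/(n-1)) · Σ_k (x_{k,i} - mean_i) · (x_{k,j} - mean_j), divisor n-1 = 4:
  S[A,A] = ((-4.8)·(-4.8) + (3.2)·(3.2) + (1.2)·(1.2) + (3.2)·(3.2) + (-2.8)·(-2.8)) / 4 = 52.8/4 = 13.2
  S[A,B] = ((-4.8)·(0) + (3.2)·(2) + (1.2)·(0) + (3.2)·(0) + (-2.8)·(-2)) / 4 = 12/4 = 3
  S[B,B] = ((0)·(0) + (2)·(2) + (0)·(0) + (0)·(0) + (-2)·(-2)) / 4 = 8/4 = 2
  S = [[13.2, 3],
 [3, 2]].

Step 3 — invert S. det(S) = 13.2·2 - (3)² = 17.4.
  S^{-1} = (1/det) · [[d, -b], [-b, a]] = [[0.1149, -0.1724],
 [-0.1724, 0.7586]].

Step 4 — quadratic form (x̄ - mu_0)^T · S^{-1} · (x̄ - mu_0):
  S^{-1} · (x̄ - mu_0) = (-0.7701, 3.6552),
  (x̄ - mu_0)^T · [...] = (0.8)·(-0.7701) + (5)·(3.6552) = 17.6598.

Step 5 — scale by n: T² = 5 · 17.6598 = 88.2989.

T² ≈ 88.2989


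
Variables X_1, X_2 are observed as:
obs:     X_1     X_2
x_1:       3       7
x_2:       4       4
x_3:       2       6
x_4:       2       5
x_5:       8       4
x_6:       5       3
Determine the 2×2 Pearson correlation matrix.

Step 1 — column means:
  mean(X_1) = (3 + 4 + 2 + 2 + 8 + 5) / 6 = 24/6 = 4
  mean(X_2) = (7 + 4 + 6 + 5 + 4 + 3) / 6 = 29/6 = 4.8333

Step 2 — sample variances and covariances s[i,j] = (1/(n-1)) · Σ_k (x_{k,i} - mean_i) · (x_{k,j} - mean_j), with n-1 = 5:
  s[X_1,X_1] = ((-1)·(-1) + (0)·(0) + (-2)·(-2) + (-2)·(-2) + (4)·(4) + (1)·(1)) / 5 = 26/5 = 5.2
  s[X_1,X_2] = ((-1)·(2.1667) + (0)·(-0.8333) + (-2)·(1.1667) + (-2)·(0.1667) + (4)·(-0.8333) + (1)·(-1.8333)) / 5 = -10/5 = -2
  s[X_2,X_2] = ((2.1667)·(2.1667) + (-0.8333)·(-0.8333) + (1.1667)·(1.1667) + (0.1667)·(0.1667) + (-0.8333)·(-0.8333) + (-1.8333)·(-1.8333)) / 5 = 10.8333/5 = 2.1667
  Sample standard deviations s_i = √(s[i,i]):
  s(X_1) = √(5.2) = 2.2804
  s(X_2) = √(2.1667) = 1.472

Step 3 — r_{ij} = s_{ij} / (s_i · s_j):
  r[X_1,X_1] = 1 (diagonal).
  r[X_1,X_2] = -2 / (2.2804 · 1.472) = -2 / 3.3566 = -0.5958
  r[X_2,X_2] = 1 (diagonal).

R is symmetric with unit diagonal. Assembling:

R = [[1, -0.5958],
 [-0.5958, 1]]


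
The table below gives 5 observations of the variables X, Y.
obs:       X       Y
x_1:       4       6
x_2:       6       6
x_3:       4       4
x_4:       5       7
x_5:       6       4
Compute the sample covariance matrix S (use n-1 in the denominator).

Step 1 — column means:
  mean(X) = (4 + 6 + 4 + 5 + 6) / 5 = 25/5 = 5
  mean(Y) = (6 + 6 + 4 + 7 + 4) / 5 = 27/5 = 5.4

Step 2 — sample covariance S[i,j] = (1/(n-1)) · Σ_k (x_{k,i} - mean_i) · (x_{k,j} - mean_j), with n-1 = 4.
  S[X,X] = ((-1)·(-1) + (1)·(1) + (-1)·(-1) + (0)·(0) + (1)·(1)) / 4 = 4/4 = 1
  S[X,Y] = ((-1)·(0.6) + (1)·(0.6) + (-1)·(-1.4) + (0)·(1.6) + (1)·(-1.4)) / 4 = 0/4 = 0
  S[Y,Y] = ((0.6)·(0.6) + (0.6)·(0.6) + (-1.4)·(-1.4) + (1.6)·(1.6) + (-1.4)·(-1.4)) / 4 = 7.2/4 = 1.8

S is symmetric (S[j,i] = S[i,j]). Assembling:

S = [[1, 0],
 [0, 1.8]]


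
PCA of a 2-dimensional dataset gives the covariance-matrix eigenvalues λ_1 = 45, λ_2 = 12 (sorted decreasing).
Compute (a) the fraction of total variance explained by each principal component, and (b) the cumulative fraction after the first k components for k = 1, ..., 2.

Step 1 — total variance = trace(Sigma) = Σ λ_i = 45 + 12 = 57.

Step 2 — fraction explained by component i = λ_i / Σ λ:
  PC1: 45/57 = 0.7895
  PC2: 12/57 = 0.2105

Step 3 — cumulative fraction after k components = (λ_1 + ... + λ_k) / Σ λ:
  k = 1: 45/57 = 0.7895
  k = 2: (45 + 12)/57 = 57/57 = 1

Summary (fraction, with percent):

explained: PC1 0.7895 (78.95%), PC2 0.2105 (21.05%);  cumulative: 0.7895, 1


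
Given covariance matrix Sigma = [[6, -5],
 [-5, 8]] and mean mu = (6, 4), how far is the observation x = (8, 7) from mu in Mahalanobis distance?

Step 1 — centre the observation: (x - mu) = (2, 3).

Step 2 — invert Sigma. det(Sigma) = 6·8 - (-5)² = 23.
  Sigma^{-1} = (1/det) · [[d, -b], [-b, a]] = [[0.3478, 0.2174],
 [0.2174, 0.2609]].

Step 3 — form the quadratic (x - mu)^T · Sigma^{-1} · (x - mu):
  Sigma^{-1} · (x - mu) = (1.3478, 1.2174).
  (x - mu)^T · [Sigma^{-1} · (x - mu)] = (2)·(1.3478) + (3)·(1.2174) = 6.3478.

Step 4 — take square root: d = √(6.3478) ≈ 2.5195.

d(x, mu) = √(6.3478) ≈ 2.5195


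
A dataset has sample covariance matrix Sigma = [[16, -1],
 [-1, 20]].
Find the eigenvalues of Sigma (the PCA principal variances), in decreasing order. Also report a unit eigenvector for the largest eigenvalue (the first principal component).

Step 1 — characteristic polynomial of 2×2 Sigma:
  det(Sigma - λI) = λ² - trace · λ + det = 0.
  trace = 16 + 20 = 36, det = 16·20 - (-1)² = 319.
Step 2 — discriminant:
  Δ = trace² - 4·det = 1296 - 1276 = 20.
Step 3 — eigenvalues:
  λ = (trace ± √Δ)/2 = (36 ± 4.4721)/2,
  λ_1 = 20.2361,  λ_2 = 15.7639.

Step 4 — unit eigenvector for λ_1: solve (Sigma - λ_1 I)v = 0. First row:
  (16 - 20.2361)·v_x + (-1)·v_y = 0, i.e. (-4.2361)·v_x + (-1)·v_y = 0,
  so v ∝ (b, λ_1 - a) = (-1, 4.2361); multiply by -1 so the first entry is positive: u = (1, -4.2361).
  ||u|| = √((1)² + (-4.2361)²) = √(18.9443) ≈ 4.3525,
  v_1 = u/||u|| ≈ (0.2298, -0.9732) (||v_1|| = 1).

λ_1 = 20.2361,  λ_2 = 15.7639;  v_1 ≈ (0.2298, -0.9732)
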